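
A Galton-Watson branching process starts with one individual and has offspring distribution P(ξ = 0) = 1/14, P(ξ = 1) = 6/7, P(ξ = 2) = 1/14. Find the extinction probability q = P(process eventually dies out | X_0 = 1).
q = 1

Mean offspring μ = 0·1/14 + 1·6/7 + 2·1/14 = 1 ≤ 1. For μ ≤ 1 with offspring not concentrated at 1, the Galton-Watson process goes extinct almost surely, so q = 1.
(Algebraic check: The pgf is f(s) = 1/14 + 6/7·s + 1/14·s². The extinction probability q is the smallest fixed point of f in [0, 1]. Setting s = f(s):
  1/14·s² + (6/7 − 1)·s + 1/14 = 0
  1/14·s² − (1/14 + 1/14)·s + 1/14 = 0
which factors as (s − 1)·(1/14·s − 1/14) = 0, giving roots s = 1 and s = (1/14)/(1/14) = 1. Since 1 ≥ 1, the smallest root in [0, 1] is s = 1.)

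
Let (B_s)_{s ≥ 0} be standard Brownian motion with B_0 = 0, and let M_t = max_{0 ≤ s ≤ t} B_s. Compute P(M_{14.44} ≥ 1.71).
P(M_{14.44} ≥ 1.71) = 2·P(B_{14.44} ≥ 1.71) = 2(1 − Φ(1.71/√14.44)) ≈ 0.6527

By the reflection principle for Brownian motion, P(M_t ≥ a) = 2 · P(B_t ≥ a) for a ≥ 0. Since B_t ~ N(0, t), P(B_t ≥ 1.71) = 1 − Φ(1.71/√t) = 1 − Φ(1.71/√14.44) = 1 − Φ(0.4500). So
  P(M_{14.44} ≥ 1.71) = 2(1 − Φ(0.4500)) ≈ 0.6527.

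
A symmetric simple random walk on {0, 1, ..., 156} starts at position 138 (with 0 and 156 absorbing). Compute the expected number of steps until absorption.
E[τ | X_0 = 138] = 2484

Let v_k = E[τ | X_0 = k]. Boundary: v_0 = v_156 = 0. Recurrence: v_k = 1 + (v_{k-1} + v_{k+1})/2 for 1 ≤ k ≤ 155. The particular solution to v_k − (v_{k-1} + v_{k+1})/2 = 1 is v_k = −k^2. Adding homogeneous solution A + B k and matching boundaries gives v_k = k (156 − k). Substituting k = 138: v_138 = 138 · 18 = 2484.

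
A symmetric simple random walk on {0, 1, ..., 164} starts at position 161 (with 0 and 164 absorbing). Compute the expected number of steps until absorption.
E[τ | X_0 = 161] = 483

Let v_k = E[τ | X_0 = k]. Boundary: v_0 = v_164 = 0. Recurrence: v_k = 1 + (v_{k-1} + v_{k+1})/2 for 1 ≤ k ≤ 163. The particular solution to v_k − (v_{k-1} + v_{k+1})/2 = 1 is v_k = −k^2. Adding homogeneous solution A + B k and matching boundaries gives v_k = k (164 − k). Substituting k = 161: v_161 = 161 · 3 = 483.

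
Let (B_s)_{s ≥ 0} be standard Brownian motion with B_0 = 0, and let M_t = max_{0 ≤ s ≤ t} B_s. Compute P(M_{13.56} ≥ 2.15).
P(M_{13.56} ≥ 2.15) = 2·P(B_{13.56} ≥ 2.15) = 2(1 − Φ(2.15/√13.56)) ≈ 0.5593

By the reflection principle for Brownian motion, P(M_t ≥ a) = 2 · P(B_t ≥ a) for a ≥ 0. Since B_t ~ N(0, t), P(B_t ≥ 2.15) = 1 − Φ(2.15/√t) = 1 − Φ(2.15/√13.56) = 1 − Φ(0.5839). So
  P(M_{13.56} ≥ 2.15) = 2(1 − Φ(0.5839)) ≈ 0.5593.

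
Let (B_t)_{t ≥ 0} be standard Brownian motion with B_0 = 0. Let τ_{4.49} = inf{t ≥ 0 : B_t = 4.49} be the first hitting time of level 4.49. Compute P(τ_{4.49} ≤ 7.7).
P(τ_{4.49} ≤ 7.7) = 2(1 − Φ(4.49/√7.7)) = 2(1 − Φ(1.6181)) ≈ 0.1056

By the reflection principle for standard BM, P(τ_b ≤ t) = 2 · P(B_t ≥ b). Since B_t ~ N(0, t), P(B_t ≥ 4.49) = 1 − Φ(4.49/√t) = 1 − Φ(4.49/√7.7) = 1 − Φ(1.6181) ≈ 0.05282. Doubling: P(τ_{4.49} ≤ 7.7) ≈ 2 · 0.05282 = 0.10564 ≈ 0.1056.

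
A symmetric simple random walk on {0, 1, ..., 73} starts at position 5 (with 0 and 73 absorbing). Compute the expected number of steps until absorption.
E[τ | X_0 = 5] = 340

Let v_k = E[τ | X_0 = k]. Boundary: v_0 = v_73 = 0. Recurrence: v_k = 1 + (v_{k-1} + v_{k+1})/2 for 1 ≤ k ≤ 72. The particular solution to v_k − (v_{k-1} + v_{k+1})/2 = 1 is v_k = −k^2. Adding homogeneous solution A + B k and matching boundaries gives v_k = k (73 − k). Substituting k = 5: v_5 = 5 · 68 = 340.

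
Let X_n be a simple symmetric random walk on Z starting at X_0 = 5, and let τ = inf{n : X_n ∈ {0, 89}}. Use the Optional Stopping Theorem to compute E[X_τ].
E[X_τ] = 5

X_n is a martingale and τ is a bounded-mean stopping time (indeed τ is finite a.s. with bounded expectation since the walk is in a bounded region). By the OST, E[X_τ] = E[X_0] = 5. Equivalently: E[X_τ] = 89 · P(hit 89 first) + 0 · P(hit 0 first) = 89 · (5/89) = 5.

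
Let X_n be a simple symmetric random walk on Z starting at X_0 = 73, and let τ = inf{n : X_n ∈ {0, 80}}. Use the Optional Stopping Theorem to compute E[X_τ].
E[X_τ] = 73

X_n is a martingale and τ is a bounded-mean stopping time (indeed τ is finite a.s. with bounded expectation since the walk is in a bounded region). By the OST, E[X_τ] = E[X_0] = 73. Equivalently: E[X_τ] = 80 · P(hit 80 first) + 0 · P(hit 0 first) = 80 · (73/80) = 73.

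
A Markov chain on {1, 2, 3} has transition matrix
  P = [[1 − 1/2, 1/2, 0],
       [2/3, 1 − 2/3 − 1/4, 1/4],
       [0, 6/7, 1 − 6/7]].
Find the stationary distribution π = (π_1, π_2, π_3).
π = (32/63, 8/21, 1/9)

This is a birth-death chain on three states, which satisfies detailed balance: π_1 · P_{12} = π_2 · P_{21} and π_2 · P_{23} = π_3 · P_{32}.
From π_1 · 1/2 = π_2 · 2/3: π_2/π_1 = (1/2)/(2/3) = 3/4.
From π_2 · 1/4 = π_3 · 6/7: π_3/π_2 = (1/4)/(6/7) = 7/24.
Take π_1 proportional to 1; then unnormalized π = (1, 3/4, 7/32). Normalize by dividing by the sum 63/32:
  π = (32/63, 8/21, 1/9).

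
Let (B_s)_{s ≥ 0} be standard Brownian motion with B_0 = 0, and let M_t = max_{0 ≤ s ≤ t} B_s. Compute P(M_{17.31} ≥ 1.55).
P(M_{17.31} ≥ 1.55) = 2·P(B_{17.31} ≥ 1.55) = 2(1 − Φ(1.55/√17.31)) ≈ 0.7095

By the reflection principle for Brownian motion, P(M_t ≥ a) = 2 · P(B_t ≥ a) for a ≥ 0. Since B_t ~ N(0, t), P(B_t ≥ 1.55) = 1 − Φ(1.55/√t) = 1 − Φ(1.55/√17.31) = 1 − Φ(0.3725). So
  P(M_{17.31} ≥ 1.55) = 2(1 − Φ(0.3725)) ≈ 0.7095.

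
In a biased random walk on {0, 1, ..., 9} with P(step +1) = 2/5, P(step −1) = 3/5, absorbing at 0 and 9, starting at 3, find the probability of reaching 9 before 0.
P(hit 9 before 0) = (1 − (3/2)^3) / (1 − (3/2)^9) = 64/1009

Let u_k denote P(reach 9 before 0 | start at k). Boundary: u_0 = 0, u_9 = 1. Recurrence: u_k = 2/5·u_{k+1} + 3/5·u_{k-1} for 1 ≤ k ≤ 8. Try u_k = A + B·r^k with r = q/p = (3/5)/(2/5) = 3/2. Substitution satisfies the recurrence; boundary conditions give:
  u_k = (1 − r^k) / (1 − r^N) = (1 − (3/2)^3) / (1 − (3/2)^9) = 64/1009.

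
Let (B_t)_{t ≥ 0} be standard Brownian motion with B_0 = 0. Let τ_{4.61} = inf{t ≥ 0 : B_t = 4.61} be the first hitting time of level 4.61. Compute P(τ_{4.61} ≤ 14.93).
P(τ_{4.61} ≤ 14.93) = 2(1 − Φ(4.61/√14.93)) = 2(1 − Φ(1.1931)) ≈ 0.2328

By the reflection principle for standard BM, P(τ_b ≤ t) = 2 · P(B_t ≥ b). Since B_t ~ N(0, t), P(B_t ≥ 4.61) = 1 − Φ(4.61/√t) = 1 − Φ(4.61/√14.93) = 1 − Φ(1.1931) ≈ 0.11642. Doubling: P(τ_{4.61} ≤ 14.93) ≈ 2 · 0.11642 = 0.23284 ≈ 0.2328.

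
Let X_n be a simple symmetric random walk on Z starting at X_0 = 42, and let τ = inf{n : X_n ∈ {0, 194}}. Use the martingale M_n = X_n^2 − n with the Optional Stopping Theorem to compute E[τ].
E[τ] = 6384

M_n = X_n^2 − n is a martingale (since E[X_{n+1}^2 | F_n] = X_n^2 + 1). By OST (τ has finite mean in a bounded region), E[M_τ] = E[M_0] = X_0^2 − 0 = 42^2 = 1764. Also E[M_τ] = E[X_τ^2] − E[τ]. The walk exits at 0 or 194, with P(hit 194 first) = 42/194, so E[X_τ^2] = 194^2 · 42/194 + 0 = 8148. Thus E[τ] = E[X_τ^2] − E[M_τ] = 8148 − 1764 = 6384 = 42(194 − 42) = 6384.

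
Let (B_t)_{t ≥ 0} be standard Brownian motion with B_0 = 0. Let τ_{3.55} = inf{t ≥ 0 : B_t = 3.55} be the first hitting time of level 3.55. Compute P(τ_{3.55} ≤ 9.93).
P(τ_{3.55} ≤ 9.93) = 2(1 − Φ(3.55/√9.93)) = 2(1 − Φ(1.1266)) ≈ 0.2599

By the reflection principle for standard BM, P(τ_b ≤ t) = 2 · P(B_t ≥ b). Since B_t ~ N(0, t), P(B_t ≥ 3.55) = 1 − Φ(3.55/√t) = 1 − Φ(3.55/√9.93) = 1 − Φ(1.1266) ≈ 0.12996. Doubling: P(τ_{3.55} ≤ 9.93) ≈ 2 · 0.12996 = 0.25992 ≈ 0.2599.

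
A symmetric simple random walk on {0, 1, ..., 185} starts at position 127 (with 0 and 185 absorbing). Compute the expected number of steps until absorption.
E[τ | X_0 = 127] = 7366

Let v_k = E[τ | X_0 = k]. Boundary: v_0 = v_185 = 0. Recurrence: v_k = 1 + (v_{k-1} + v_{k+1})/2 for 1 ≤ k ≤ 184. The particular solution to v_k − (v_{k-1} + v_{k+1})/2 = 1 is v_k = −k^2. Adding homogeneous solution A + B k and matching boundaries gives v_k = k (185 − k). Substituting k = 127: v_127 = 127 · 58 = 7366.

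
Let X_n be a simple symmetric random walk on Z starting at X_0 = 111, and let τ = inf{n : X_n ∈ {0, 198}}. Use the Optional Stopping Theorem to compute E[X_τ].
E[X_τ] = 111

X_n is a martingale and τ is a bounded-mean stopping time (indeed τ is finite a.s. with bounded expectation since the walk is in a bounded region). By the OST, E[X_τ] = E[X_0] = 111. Equivalently: E[X_τ] = 198 · P(hit 198 first) + 0 · P(hit 0 first) = 198 · (111/198) = 111.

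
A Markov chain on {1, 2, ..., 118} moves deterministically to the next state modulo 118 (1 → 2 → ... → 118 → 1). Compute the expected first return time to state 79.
E[T_79 | X_0 = 79] = 118

The chain cycles deterministically, so starting at state 79 it returns in exactly 118 steps. Equivalently, the stationary distribution is uniform π_j = 1/118 for every state j, so by Kac's formula E[T_79] = 1/π_79 = 118.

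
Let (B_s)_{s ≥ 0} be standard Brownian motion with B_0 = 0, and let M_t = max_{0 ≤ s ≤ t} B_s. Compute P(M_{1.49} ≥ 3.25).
P(M_{1.49} ≥ 3.25) = 2·P(B_{1.49} ≥ 3.25) = 2(1 − Φ(3.25/√1.49)) ≈ 0.0078

By the reflection principle for Brownian motion, P(M_t ≥ a) = 2 · P(B_t ≥ a) for a ≥ 0. Since B_t ~ N(0, t), P(B_t ≥ 3.25) = 1 − Φ(3.25/√t) = 1 − Φ(3.25/√1.49) = 1 − Φ(2.6625). So
  P(M_{1.49} ≥ 3.25) = 2(1 − Φ(2.6625)) ≈ 0.0078.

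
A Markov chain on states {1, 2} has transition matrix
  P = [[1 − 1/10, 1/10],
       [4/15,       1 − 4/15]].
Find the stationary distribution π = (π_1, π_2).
π_1 = 8/11, π_2 = 3/11

Solve πP = π with π_1 + π_2 = 1. From πP = π: π_1 · (1 − 1/10) + π_2 · 4/15 = π_1 ⇒ π_2 · 4/15 = π_1 · 1/10 ⇒ π_2/π_1 = (1/10)/(4/15) = 3/8. Together with π_1 + π_2 = 1:
  π_1 = (4/15)/(1/10 + 4/15) = (4/15)/(11/30) = 8/11,
  π_2 = (1/10)/(1/10 + 4/15) = (1/10)/(11/30) = 3/11.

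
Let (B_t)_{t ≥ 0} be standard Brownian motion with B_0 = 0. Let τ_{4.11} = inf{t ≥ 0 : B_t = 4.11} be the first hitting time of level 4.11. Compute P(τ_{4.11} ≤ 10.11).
P(τ_{4.11} ≤ 10.11) = 2(1 − Φ(4.11/√10.11)) = 2(1 − Φ(1.2926)) ≈ 0.1961

By the reflection principle for standard BM, P(τ_b ≤ t) = 2 · P(B_t ≥ b). Since B_t ~ N(0, t), P(B_t ≥ 4.11) = 1 − Φ(4.11/√t) = 1 − Φ(4.11/√10.11) = 1 − Φ(1.2926) ≈ 0.09807. Doubling: P(τ_{4.11} ≤ 10.11) ≈ 2 · 0.09807 = 0.19614 ≈ 0.1961.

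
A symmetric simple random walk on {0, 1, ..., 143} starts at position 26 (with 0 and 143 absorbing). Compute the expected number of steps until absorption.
E[τ | X_0 = 26] = 3042

Let v_k = E[τ | X_0 = k]. Boundary: v_0 = v_143 = 0. Recurrence: v_k = 1 + (v_{k-1} + v_{k+1})/2 for 1 ≤ k ≤ 142. The particular solution to v_k − (v_{k-1} + v_{k+1})/2 = 1 is v_k = −k^2. Adding homogeneous solution A + B k and matching boundaries gives v_k = k (143 − k). Substituting k = 26: v_26 = 26 · 117 = 3042.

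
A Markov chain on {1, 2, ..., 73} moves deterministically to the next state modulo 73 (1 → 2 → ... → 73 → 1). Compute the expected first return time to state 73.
E[T_73 | X_0 = 73] = 73

The chain cycles deterministically, so starting at state 73 it returns in exactly 73 steps. Equivalently, the stationary distribution is uniform π_j = 1/73 for every state j, so by Kac's formula E[T_73] = 1/π_73 = 73.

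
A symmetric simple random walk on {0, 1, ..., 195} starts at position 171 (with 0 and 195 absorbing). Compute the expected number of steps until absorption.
E[τ | X_0 = 171] = 4104

Let v_k = E[τ | X_0 = k]. Boundary: v_0 = v_195 = 0. Recurrence: v_k = 1 + (v_{k-1} + v_{k+1})/2 for 1 ≤ k ≤ 194. The particular solution to v_k − (v_{k-1} + v_{k+1})/2 = 1 is v_k = −k^2. Adding homogeneous solution A + B k and matching boundaries gives v_k = k (195 − k). Substituting k = 171: v_171 = 171 · 24 = 4104.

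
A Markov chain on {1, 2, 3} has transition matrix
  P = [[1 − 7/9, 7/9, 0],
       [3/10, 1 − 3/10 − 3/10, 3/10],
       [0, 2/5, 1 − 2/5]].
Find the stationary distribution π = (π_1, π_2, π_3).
π = (54/299, 140/299, 105/299)

This is a birth-death chain on three states, which satisfies detailed balance: π_1 · P_{12} = π_2 · P_{21} and π_2 · P_{23} = π_3 · P_{32}.
From π_1 · 7/9 = π_2 · 3/10: π_2/π_1 = (7/9)/(3/10) = 70/27.
From π_2 · 3/10 = π_3 · 2/5: π_3/π_2 = (3/10)/(2/5) = 3/4.
Take π_1 proportional to 1; then unnormalized π = (1, 70/27, 35/18). Normalize by dividing by the sum 299/54:
  π = (54/299, 140/299, 105/299).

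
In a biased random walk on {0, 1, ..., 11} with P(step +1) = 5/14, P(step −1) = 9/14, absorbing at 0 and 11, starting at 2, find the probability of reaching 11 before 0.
P(hit 11 before 0) = (1 − (9/5)^2) / (1 − (9/5)^11) = 27343750/7833057871

Let u_k denote P(reach 11 before 0 | start at k). Boundary: u_0 = 0, u_11 = 1. Recurrence: u_k = 5/14·u_{k+1} + 9/14·u_{k-1} for 1 ≤ k ≤ 10. Try u_k = A + B·r^k with r = q/p = (9/14)/(5/14) = 9/5. Substitution satisfies the recurrence; boundary conditions give:
  u_k = (1 − r^k) / (1 − r^N) = (1 − (9/5)^2) / (1 − (9/5)^11) = 27343750/7833057871.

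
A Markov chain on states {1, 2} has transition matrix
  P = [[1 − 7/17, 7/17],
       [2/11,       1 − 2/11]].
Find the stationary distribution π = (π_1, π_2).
π_1 = 34/111, π_2 = 77/111

Solve πP = π with π_1 + π_2 = 1. From πP = π: π_1 · (1 − 7/17) + π_2 · 2/11 = π_1 ⇒ π_2 · 2/11 = π_1 · 7/17 ⇒ π_2/π_1 = (7/17)/(2/11) = 77/34. Together with π_1 + π_2 = 1:
  π_1 = (2/11)/(7/17 + 2/11) = (2/11)/(111/187) = 34/111,
  π_2 = (7/17)/(7/17 + 2/11) = (7/17)/(111/187) = 77/111.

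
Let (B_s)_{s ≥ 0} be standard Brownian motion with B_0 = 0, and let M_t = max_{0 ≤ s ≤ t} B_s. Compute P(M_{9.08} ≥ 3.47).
P(M_{9.08} ≥ 3.47) = 2·P(B_{9.08} ≥ 3.47) = 2(1 − Φ(3.47/√9.08)) ≈ 0.2495

By the reflection principle for Brownian motion, P(M_t ≥ a) = 2 · P(B_t ≥ a) for a ≥ 0. Since B_t ~ N(0, t), P(B_t ≥ 3.47) = 1 − Φ(3.47/√t) = 1 − Φ(3.47/√9.08) = 1 − Φ(1.1516). So
  P(M_{9.08} ≥ 3.47) = 2(1 − Φ(1.1516)) ≈ 0.2495.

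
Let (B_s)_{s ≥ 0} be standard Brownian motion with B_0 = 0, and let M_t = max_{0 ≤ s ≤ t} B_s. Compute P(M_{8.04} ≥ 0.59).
P(M_{8.04} ≥ 0.59) = 2·P(B_{8.04} ≥ 0.59) = 2(1 − Φ(0.59/√8.04)) ≈ 0.8352

By the reflection principle for Brownian motion, P(M_t ≥ a) = 2 · P(B_t ≥ a) for a ≥ 0. Since B_t ~ N(0, t), P(B_t ≥ 0.59) = 1 − Φ(0.59/√t) = 1 − Φ(0.59/√8.04) = 1 − Φ(0.2081). So
  P(M_{8.04} ≥ 0.59) = 2(1 − Φ(0.2081)) ≈ 0.8352.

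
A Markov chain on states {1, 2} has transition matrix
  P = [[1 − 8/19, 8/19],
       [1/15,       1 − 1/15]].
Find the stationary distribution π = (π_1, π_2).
π_1 = 19/139, π_2 = 120/139

Solve πP = π with π_1 + π_2 = 1. From πP = π: π_1 · (1 − 8/19) + π_2 · 1/15 = π_1 ⇒ π_2 · 1/15 = π_1 · 8/19 ⇒ π_2/π_1 = (8/19)/(1/15) = 120/19. Together with π_1 + π_2 = 1:
  π_1 = (1/15)/(8/19 + 1/15) = (1/15)/(139/285) = 19/139,
  π_2 = (8/19)/(8/19 + 1/15) = (8/19)/(139/285) = 120/139.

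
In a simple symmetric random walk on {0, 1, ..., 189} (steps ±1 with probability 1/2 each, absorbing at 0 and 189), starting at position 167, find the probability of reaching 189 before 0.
P(hit 189 before 0) = 167/189

Let u_k = P(hit 189 before 0 | start at k). Then u_0 = 0, u_189 = 1, and u_k = u_{k-1}/2 + u_{k+1}/2 for 1 ≤ k ≤ 188. This harmonic recurrence is solved by u_k = k/189, giving u_167 = 167/189.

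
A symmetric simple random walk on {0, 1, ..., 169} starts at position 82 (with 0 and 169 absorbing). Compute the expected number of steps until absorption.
E[τ | X_0 = 82] = 7134

Let v_k = E[τ | X_0 = k]. Boundary: v_0 = v_169 = 0. Recurrence: v_k = 1 + (v_{k-1} + v_{k+1})/2 for 1 ≤ k ≤ 168. The particular solution to v_k − (v_{k-1} + v_{k+1})/2 = 1 is v_k = −k^2. Adding homogeneous solution A + B k and matching boundaries gives v_k = k (169 − k). Substituting k = 82: v_82 = 82 · 87 = 7134.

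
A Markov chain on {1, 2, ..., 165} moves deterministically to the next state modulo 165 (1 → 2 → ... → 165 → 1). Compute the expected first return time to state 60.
E[T_60 | X_0 = 60] = 165

The chain cycles deterministically, so starting at state 60 it returns in exactly 165 steps. Equivalently, the stationary distribution is uniform π_j = 1/165 for every state j, so by Kac's formula E[T_60] = 1/π_60 = 165.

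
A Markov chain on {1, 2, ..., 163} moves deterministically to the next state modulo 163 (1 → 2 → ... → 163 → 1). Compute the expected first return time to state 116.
E[T_116 | X_0 = 116] = 163

The chain cycles deterministically, so starting at state 116 it returns in exactly 163 steps. Equivalently, the stationary distribution is uniform π_j = 1/163 for every state j, so by Kac's formula E[T_116] = 1/π_116 = 163.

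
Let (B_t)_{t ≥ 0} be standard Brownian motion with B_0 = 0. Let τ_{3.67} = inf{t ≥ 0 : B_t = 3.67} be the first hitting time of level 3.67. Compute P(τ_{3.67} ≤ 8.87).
P(τ_{3.67} ≤ 8.87) = 2(1 − Φ(3.67/√8.87)) = 2(1 − Φ(1.2323)) ≈ 0.2178

By the reflection principle for standard BM, P(τ_b ≤ t) = 2 · P(B_t ≥ b). Since B_t ~ N(0, t), P(B_t ≥ 3.67) = 1 − Φ(3.67/√t) = 1 − Φ(3.67/√8.87) = 1 − Φ(1.2323) ≈ 0.10892. Doubling: P(τ_{3.67} ≤ 8.87) ≈ 2 · 0.10892 = 0.21784 ≈ 0.2178.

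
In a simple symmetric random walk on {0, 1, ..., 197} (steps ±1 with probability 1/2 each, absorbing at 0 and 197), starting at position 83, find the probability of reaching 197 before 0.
P(hit 197 before 0) = 83/197

Let u_k = P(hit 197 before 0 | start at k). Then u_0 = 0, u_197 = 1, and u_k = u_{k-1}/2 + u_{k+1}/2 for 1 ≤ k ≤ 196. This harmonic recurrence is solved by u_k = k/197, giving u_83 = 83/197.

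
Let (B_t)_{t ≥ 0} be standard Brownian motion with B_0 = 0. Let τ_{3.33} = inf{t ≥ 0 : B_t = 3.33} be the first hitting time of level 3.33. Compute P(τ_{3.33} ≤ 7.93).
P(τ_{3.33} ≤ 7.93) = 2(1 − Φ(3.33/√7.93)) = 2(1 − Φ(1.1825)) ≈ 0.2370

By the reflection principle for standard BM, P(τ_b ≤ t) = 2 · P(B_t ≥ b). Since B_t ~ N(0, t), P(B_t ≥ 3.33) = 1 − Φ(3.33/√t) = 1 − Φ(3.33/√7.93) = 1 − Φ(1.1825) ≈ 0.11850. Doubling: P(τ_{3.33} ≤ 7.93) ≈ 2 · 0.11850 = 0.23700 ≈ 0.2370.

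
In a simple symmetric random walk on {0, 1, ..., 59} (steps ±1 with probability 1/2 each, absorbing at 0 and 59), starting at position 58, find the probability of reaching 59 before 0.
P(hit 59 before 0) = 58/59

Let u_k = P(hit 59 before 0 | start at k). Then u_0 = 0, u_59 = 1, and u_k = u_{k-1}/2 + u_{k+1}/2 for 1 ≤ k ≤ 58. This harmonic recurrence is solved by u_k = k/59, giving u_58 = 58/59.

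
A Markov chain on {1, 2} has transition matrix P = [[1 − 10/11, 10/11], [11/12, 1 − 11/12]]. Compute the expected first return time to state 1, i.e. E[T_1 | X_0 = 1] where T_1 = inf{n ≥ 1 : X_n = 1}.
E[T_1 | X_0 = 1] = 1/π_1 = 241/121

For an irreducible recurrent Markov chain with stationary distribution π, E[T_i | X_0 = i] = 1/π_i (Kac's formula). Here π_1 = (11/12)/(10/11 + 11/12) = (11/12)/(241/132) = 121/241, so E[T_1 | X_0 = 1] = 1/π_1 = (10/11 + 11/12)/(11/12) = (241/132)/(11/12) = 241/121.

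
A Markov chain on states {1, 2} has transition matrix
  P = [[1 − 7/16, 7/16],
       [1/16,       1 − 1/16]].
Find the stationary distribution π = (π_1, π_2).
π_1 = 1/8, π_2 = 7/8

Solve πP = π with π_1 + π_2 = 1. From πP = π: π_1 · (1 − 7/16) + π_2 · 1/16 = π_1 ⇒ π_2 · 1/16 = π_1 · 7/16 ⇒ π_2/π_1 = (7/16)/(1/16) = 7. Together with π_1 + π_2 = 1:
  π_1 = (1/16)/(7/16 + 1/16) = (1/16)/(1/2) = 1/8,
  π_2 = (7/16)/(7/16 + 1/16) = (7/16)/(1/2) = 7/8.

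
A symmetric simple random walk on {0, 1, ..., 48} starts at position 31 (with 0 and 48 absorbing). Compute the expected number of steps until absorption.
E[τ | X_0 = 31] = 527

Let v_k = E[τ | X_0 = k]. Boundary: v_0 = v_48 = 0. Recurrence: v_k = 1 + (v_{k-1} + v_{k+1})/2 for 1 ≤ k ≤ 47. The particular solution to v_k − (v_{k-1} + v_{k+1})/2 = 1 is v_k = −k^2. Adding homogeneous solution A + B k and matching boundaries gives v_k = k (48 − k). Substituting k = 31: v_31 = 31 · 17 = 527.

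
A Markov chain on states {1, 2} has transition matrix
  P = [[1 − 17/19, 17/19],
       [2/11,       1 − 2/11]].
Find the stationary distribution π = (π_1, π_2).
π_1 = 38/225, π_2 = 187/225

Solve πP = π with π_1 + π_2 = 1. From πP = π: π_1 · (1 − 17/19) + π_2 · 2/11 = π_1 ⇒ π_2 · 2/11 = π_1 · 17/19 ⇒ π_2/π_1 = (17/19)/(2/11) = 187/38. Together with π_1 + π_2 = 1:
  π_1 = (2/11)/(17/19 + 2/11) = (2/11)/(225/209) = 38/225,
  π_2 = (17/19)/(17/19 + 2/11) = (17/19)/(225/209) = 187/225.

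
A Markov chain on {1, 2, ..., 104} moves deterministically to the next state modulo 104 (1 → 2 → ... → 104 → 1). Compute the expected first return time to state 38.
E[T_38 | X_0 = 38] = 104

The chain cycles deterministically, so starting at state 38 it returns in exactly 104 steps. Equivalently, the stationary distribution is uniform π_j = 1/104 for every state j, so by Kac's formula E[T_38] = 1/π_38 = 104.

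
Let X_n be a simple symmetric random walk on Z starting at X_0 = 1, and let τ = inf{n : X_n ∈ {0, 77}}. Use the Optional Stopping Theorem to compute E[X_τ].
E[X_τ] = 1

X_n is a martingale and τ is a bounded-mean stopping time (indeed τ is finite a.s. with bounded expectation since the walk is in a bounded region). By the OST, E[X_τ] = E[X_0] = 1. Equivalently: E[X_τ] = 77 · P(hit 77 first) + 0 · P(hit 0 first) = 77 · (1/77) = 1.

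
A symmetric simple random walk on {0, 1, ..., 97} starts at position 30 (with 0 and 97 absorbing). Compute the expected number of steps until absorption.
E[τ | X_0 = 30] = 2010

Let v_k = E[τ | X_0 = k]. Boundary: v_0 = v_97 = 0. Recurrence: v_k = 1 + (v_{k-1} + v_{k+1})/2 for 1 ≤ k ≤ 96. The particular solution to v_k − (v_{k-1} + v_{k+1})/2 = 1 is v_k = −k^2. Adding homogeneous solution A + B k and matching boundaries gives v_k = k (97 − k). Substituting k = 30: v_30 = 30 · 67 = 2010.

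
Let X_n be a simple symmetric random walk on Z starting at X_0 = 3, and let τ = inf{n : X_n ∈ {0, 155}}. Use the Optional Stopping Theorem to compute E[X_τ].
E[X_τ] = 3

X_n is a martingale and τ is a bounded-mean stopping time (indeed τ is finite a.s. with bounded expectation since the walk is in a bounded region). By the OST, E[X_τ] = E[X_0] = 3. Equivalently: E[X_τ] = 155 · P(hit 155 first) + 0 · P(hit 0 first) = 155 · (3/155) = 3.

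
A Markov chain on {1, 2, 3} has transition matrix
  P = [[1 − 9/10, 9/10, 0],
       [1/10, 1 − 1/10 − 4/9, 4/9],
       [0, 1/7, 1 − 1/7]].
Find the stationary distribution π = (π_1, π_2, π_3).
π = (1/38, 9/38, 14/19)

This is a birth-death chain on three states, which satisfies detailed balance: π_1 · P_{12} = π_2 · P_{21} and π_2 · P_{23} = π_3 · P_{32}.
From π_1 · 9/10 = π_2 · 1/10: π_2/π_1 = (9/10)/(1/10) = 9.
From π_2 · 4/9 = π_3 · 1/7: π_3/π_2 = (4/9)/(1/7) = 28/9.
Take π_1 proportional to 1; then unnormalized π = (1, 9, 28). Normalize by dividing by the sum 38:
  π = (1/38, 9/38, 14/19).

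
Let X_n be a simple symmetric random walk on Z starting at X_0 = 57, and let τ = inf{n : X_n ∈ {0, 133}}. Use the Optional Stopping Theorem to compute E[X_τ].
E[X_τ] = 57

X_n is a martingale and τ is a bounded-mean stopping time (indeed τ is finite a.s. with bounded expectation since the walk is in a bounded region). By the OST, E[X_τ] = E[X_0] = 57. Equivalently: E[X_τ] = 133 · P(hit 133 first) + 0 · P(hit 0 first) = 133 · (57/133) = 57.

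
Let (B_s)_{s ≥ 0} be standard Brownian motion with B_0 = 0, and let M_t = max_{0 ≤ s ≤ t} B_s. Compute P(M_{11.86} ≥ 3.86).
P(M_{11.86} ≥ 3.86) = 2·P(B_{11.86} ≥ 3.86) = 2(1 − Φ(3.86/√11.86)) ≈ 0.2624

By the reflection principle for Brownian motion, P(M_t ≥ a) = 2 · P(B_t ≥ a) for a ≥ 0. Since B_t ~ N(0, t), P(B_t ≥ 3.86) = 1 − Φ(3.86/√t) = 1 − Φ(3.86/√11.86) = 1 − Φ(1.1208). So
  P(M_{11.86} ≥ 3.86) = 2(1 − Φ(1.1208)) ≈ 0.2624.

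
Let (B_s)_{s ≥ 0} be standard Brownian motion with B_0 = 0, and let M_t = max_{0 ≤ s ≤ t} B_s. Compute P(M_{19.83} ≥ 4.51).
P(M_{19.83} ≥ 4.51) = 2·P(B_{19.83} ≥ 4.51) = 2(1 − Φ(4.51/√19.83)) ≈ 0.3112

By the reflection principle for Brownian motion, P(M_t ≥ a) = 2 · P(B_t ≥ a) for a ≥ 0. Since B_t ~ N(0, t), P(B_t ≥ 4.51) = 1 − Φ(4.51/√t) = 1 − Φ(4.51/√19.83) = 1 − Φ(1.0128). So
  P(M_{19.83} ≥ 4.51) = 2(1 − Φ(1.0128)) ≈ 0.3112.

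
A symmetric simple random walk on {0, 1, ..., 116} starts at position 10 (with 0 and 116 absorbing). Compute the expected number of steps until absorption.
E[τ | X_0 = 10] = 1060

Let v_k = E[τ | X_0 = k]. Boundary: v_0 = v_116 = 0. Recurrence: v_k = 1 + (v_{k-1} + v_{k+1})/2 for 1 ≤ k ≤ 115. The particular solution to v_k − (v_{k-1} + v_{k+1})/2 = 1 is v_k = −k^2. Adding homogeneous solution A + B k and matching boundaries gives v_k = k (116 − k). Substituting k = 10: v_10 = 10 · 106 = 1060.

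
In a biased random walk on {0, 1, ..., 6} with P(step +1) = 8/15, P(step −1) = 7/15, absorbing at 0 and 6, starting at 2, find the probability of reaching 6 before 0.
P(hit 6 before 0) = (1 − (7/8)^2) / (1 − (7/8)^6) = 4096/9633

Let u_k denote P(reach 6 before 0 | start at k). Boundary: u_0 = 0, u_6 = 1. Recurrence: u_k = 8/15·u_{k+1} + 7/15·u_{k-1} for 1 ≤ k ≤ 5. Try u_k = A + B·r^k with r = q/p = (7/15)/(8/15) = 7/8. Substitution satisfies the recurrence; boundary conditions give:
  u_k = (1 − r^k) / (1 − r^N) = (1 − (7/8)^2) / (1 − (7/8)^6) = 4096/9633.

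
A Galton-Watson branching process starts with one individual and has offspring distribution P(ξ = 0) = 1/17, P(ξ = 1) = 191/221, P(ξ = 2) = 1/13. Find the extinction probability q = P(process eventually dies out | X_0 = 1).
q = 13/17

The pgf is f(s) = 1/17 + 191/221·s + 1/13·s². The extinction probability q is the smallest fixed point of f in [0, 1]. Setting s = f(s):
  1/13·s² + (191/221 − 1)·s + 1/17 = 0
  1/13·s² − (1/17 + 1/13)·s + 1/17 = 0
which factors as (s − 1)·(1/13·s − 1/17) = 0, giving roots s = 1 and s = (1/17)/(1/13) = 13/17.
Mean offspring μ = 191/221 + 2·1/13 = 225/221 > 1 (supercritical), so q < 1. The extinction probability is the smaller root: q = (1/17)/(1/13) = 13/17.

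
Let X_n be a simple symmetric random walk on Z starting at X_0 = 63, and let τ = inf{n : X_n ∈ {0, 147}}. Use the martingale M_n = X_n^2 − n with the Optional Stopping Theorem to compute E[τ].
E[τ] = 5292

M_n = X_n^2 − n is a martingale (since E[X_{n+1}^2 | F_n] = X_n^2 + 1). By OST (τ has finite mean in a bounded region), E[M_τ] = E[M_0] = X_0^2 − 0 = 63^2 = 3969. Also E[M_τ] = E[X_τ^2] − E[τ]. The walk exits at 0 or 147, with P(hit 147 first) = 63/147, so E[X_τ^2] = 147^2 · 63/147 + 0 = 9261. Thus E[τ] = E[X_τ^2] − E[M_τ] = 9261 − 3969 = 5292 = 63(147 − 63) = 5292.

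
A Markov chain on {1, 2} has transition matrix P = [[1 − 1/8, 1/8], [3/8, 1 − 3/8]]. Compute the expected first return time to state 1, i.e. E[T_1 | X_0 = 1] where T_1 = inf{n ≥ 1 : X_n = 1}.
E[T_1 | X_0 = 1] = 1/π_1 = 4/3

For an irreducible recurrent Markov chain with stationary distribution π, E[T_i | X_0 = i] = 1/π_i (Kac's formula). Here π_1 = (3/8)/(1/8 + 3/8) = (3/8)/(1/2) = 3/4, so E[T_1 | X_0 = 1] = 1/π_1 = (1/8 + 3/8)/(3/8) = (1/2)/(3/8) = 4/3.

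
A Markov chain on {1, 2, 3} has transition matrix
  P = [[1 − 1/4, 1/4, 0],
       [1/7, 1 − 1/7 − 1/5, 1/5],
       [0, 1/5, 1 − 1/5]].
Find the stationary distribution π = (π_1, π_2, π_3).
π = (2/9, 7/18, 7/18)

This is a birth-death chain on three states, which satisfies detailed balance: π_1 · P_{12} = π_2 · P_{21} and π_2 · P_{23} = π_3 · P_{32}.
From π_1 · 1/4 = π_2 · 1/7: π_2/π_1 = (1/4)/(1/7) = 7/4.
From π_2 · 1/5 = π_3 · 1/5: π_3/π_2 = (1/5)/(1/5) = 1.
Take π_1 proportional to 1; then unnormalized π = (1, 7/4, 7/4). Normalize by dividing by the sum 9/2:
  π = (2/9, 7/18, 7/18).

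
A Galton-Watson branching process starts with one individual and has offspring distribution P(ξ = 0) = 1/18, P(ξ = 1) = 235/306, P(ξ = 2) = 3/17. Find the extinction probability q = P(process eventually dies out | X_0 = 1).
q = 17/54

The pgf is f(s) = 1/18 + 235/306·s + 3/17·s². The extinction probability q is the smallest fixed point of f in [0, 1]. Setting s = f(s):
  3/17·s² + (235/306 − 1)·s + 1/18 = 0
  3/17·s² − (1/18 + 3/17)·s + 1/18 = 0
which factors as (s − 1)·(3/17·s − 1/18) = 0, giving roots s = 1 and s = (1/18)/(3/17) = 17/54.
Mean offspring μ = 235/306 + 2·3/17 = 343/306 > 1 (supercritical), so q < 1. The extinction probability is the smaller root: q = (1/18)/(3/17) = 17/54.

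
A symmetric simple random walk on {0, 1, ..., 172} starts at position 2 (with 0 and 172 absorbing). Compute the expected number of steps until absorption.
E[τ | X_0 = 2] = 340

Let v_k = E[τ | X_0 = k]. Boundary: v_0 = v_172 = 0. Recurrence: v_k = 1 + (v_{k-1} + v_{k+1})/2 for 1 ≤ k ≤ 171. The particular solution to v_k − (v_{k-1} + v_{k+1})/2 = 1 is v_k = −k^2. Adding homogeneous solution A + B k and matching boundaries gives v_k = k (172 − k). Substituting k = 2: v_2 = 2 · 170 = 340.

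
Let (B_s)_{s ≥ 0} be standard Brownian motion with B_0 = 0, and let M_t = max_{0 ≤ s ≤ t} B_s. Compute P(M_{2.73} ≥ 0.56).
P(M_{2.73} ≥ 0.56) = 2·P(B_{2.73} ≥ 0.56) = 2(1 − Φ(0.56/√2.73)) ≈ 0.7347

By the reflection principle for Brownian motion, P(M_t ≥ a) = 2 · P(B_t ≥ a) for a ≥ 0. Since B_t ~ N(0, t), P(B_t ≥ 0.56) = 1 − Φ(0.56/√t) = 1 − Φ(0.56/√2.73) = 1 − Φ(0.3389). So
  P(M_{2.73} ≥ 0.56) = 2(1 − Φ(0.3389)) ≈ 0.7347.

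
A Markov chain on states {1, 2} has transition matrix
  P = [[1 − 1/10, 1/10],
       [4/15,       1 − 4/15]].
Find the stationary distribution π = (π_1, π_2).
π_1 = 8/11, π_2 = 3/11

Solve πP = π with π_1 + π_2 = 1. From πP = π: π_1 · (1 − 1/10) + π_2 · 4/15 = π_1 ⇒ π_2 · 4/15 = π_1 · 1/10 ⇒ π_2/π_1 = (1/10)/(4/15) = 3/8. Together with π_1 + π_2 = 1:
  π_1 = (4/15)/(1/10 + 4/15) = (4/15)/(11/30) = 8/11,
  π_2 = (1/10)/(1/10 + 4/15) = (1/10)/(11/30) = 3/11.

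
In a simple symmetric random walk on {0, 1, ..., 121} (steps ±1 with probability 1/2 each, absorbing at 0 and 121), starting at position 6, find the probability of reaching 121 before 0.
P(hit 121 before 0) = 6/121

Let u_k = P(hit 121 before 0 | start at k). Then u_0 = 0, u_121 = 1, and u_k = u_{k-1}/2 + u_{k+1}/2 for 1 ≤ k ≤ 120. This harmonic recurrence is solved by u_k = k/121, giving u_6 = 6/121.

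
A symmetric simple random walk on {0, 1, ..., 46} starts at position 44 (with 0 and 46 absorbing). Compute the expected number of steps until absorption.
E[τ | X_0 = 44] = 88

Let v_k = E[τ | X_0 = k]. Boundary: v_0 = v_46 = 0. Recurrence: v_k = 1 + (v_{k-1} + v_{k+1})/2 for 1 ≤ k ≤ 45. The particular solution to v_k − (v_{k-1} + v_{k+1})/2 = 1 is v_k = −k^2. Adding homogeneous solution A + B k and matching boundaries gives v_k = k (46 − k). Substituting k = 44: v_44 = 44 · 2 = 88.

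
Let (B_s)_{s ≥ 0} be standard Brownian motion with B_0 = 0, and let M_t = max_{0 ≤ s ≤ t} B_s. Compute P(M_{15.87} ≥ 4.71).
P(M_{15.87} ≥ 4.71) = 2·P(B_{15.87} ≥ 4.71) = 2(1 − Φ(4.71/√15.87)) ≈ 0.2371

By the reflection principle for Brownian motion, P(M_t ≥ a) = 2 · P(B_t ≥ a) for a ≥ 0. Since B_t ~ N(0, t), P(B_t ≥ 4.71) = 1 − Φ(4.71/√t) = 1 − Φ(4.71/√15.87) = 1 − Φ(1.1823). So
  P(M_{15.87} ≥ 4.71) = 2(1 − Φ(1.1823)) ≈ 0.2371.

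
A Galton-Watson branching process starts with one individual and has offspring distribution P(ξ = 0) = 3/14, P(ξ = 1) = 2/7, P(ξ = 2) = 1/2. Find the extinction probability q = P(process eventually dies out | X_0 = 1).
q = 3/7

The pgf is f(s) = 3/14 + 2/7·s + 1/2·s². The extinction probability q is the smallest fixed point of f in [0, 1]. Setting s = f(s):
  1/2·s² + (2/7 − 1)·s + 3/14 = 0
  1/2·s² − (3/14 + 1/2)·s + 3/14 = 0
which factors as (s − 1)·(1/2·s − 3/14) = 0, giving roots s = 1 and s = (3/14)/(1/2) = 3/7.
Mean offspring μ = 2/7 + 2·1/2 = 9/7 > 1 (supercritical), so q < 1. The extinction probability is the smaller root: q = (3/14)/(1/2) = 3/7.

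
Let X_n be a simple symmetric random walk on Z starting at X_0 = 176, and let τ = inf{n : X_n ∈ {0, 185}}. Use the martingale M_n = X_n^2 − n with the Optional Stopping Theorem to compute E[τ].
E[τ] = 1584

M_n = X_n^2 − n is a martingale (since E[X_{n+1}^2 | F_n] = X_n^2 + 1). By OST (τ has finite mean in a bounded region), E[M_τ] = E[M_0] = X_0^2 − 0 = 176^2 = 30976. Also E[M_τ] = E[X_τ^2] − E[τ]. The walk exits at 0 or 185, with P(hit 185 first) = 176/185, so E[X_τ^2] = 185^2 · 176/185 + 0 = 32560. Thus E[τ] = E[X_τ^2] − E[M_τ] = 32560 − 30976 = 1584 = 176(185 − 176) = 1584.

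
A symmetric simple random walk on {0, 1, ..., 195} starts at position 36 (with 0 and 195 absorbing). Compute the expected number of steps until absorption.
E[τ | X_0 = 36] = 5724

Let v_k = E[τ | X_0 = k]. Boundary: v_0 = v_195 = 0. Recurrence: v_k = 1 + (v_{k-1} + v_{k+1})/2 for 1 ≤ k ≤ 194. The particular solution to v_k − (v_{k-1} + v_{k+1})/2 = 1 is v_k = −k^2. Adding homogeneous solution A + B k and matching boundaries gives v_k = k (195 − k). Substituting k = 36: v_36 = 36 · 159 = 5724.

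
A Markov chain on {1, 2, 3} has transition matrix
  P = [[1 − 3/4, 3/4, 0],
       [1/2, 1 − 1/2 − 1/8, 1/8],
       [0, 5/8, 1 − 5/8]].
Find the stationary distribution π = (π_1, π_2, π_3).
π = (5/14, 15/28, 3/28)

This is a birth-death chain on three states, which satisfies detailed balance: π_1 · P_{12} = π_2 · P_{21} and π_2 · P_{23} = π_3 · P_{32}.
From π_1 · 3/4 = π_2 · 1/2: π_2/π_1 = (3/4)/(1/2) = 3/2.
From π_2 · 1/8 = π_3 · 5/8: π_3/π_2 = (1/8)/(5/8) = 1/5.
Take π_1 proportional to 1; then unnormalized π = (1, 3/2, 3/10). Normalize by dividing by the sum 14/5:
  π = (5/14, 15/28, 3/28).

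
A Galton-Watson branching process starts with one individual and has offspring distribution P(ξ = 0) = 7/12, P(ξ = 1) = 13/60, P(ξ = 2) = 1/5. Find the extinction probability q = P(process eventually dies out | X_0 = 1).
q = 1

Mean offspring μ = 0·7/12 + 1·13/60 + 2·1/5 = 37/60 ≤ 1. For μ ≤ 1 with offspring not concentrated at 1, the Galton-Watson process goes extinct almost surely, so q = 1.
(Algebraic check: The pgf is f(s) = 7/12 + 13/60·s + 1/5·s². The extinction probability q is the smallest fixed point of f in [0, 1]. Setting s = f(s):
  1/5·s² + (13/60 − 1)·s + 7/12 = 0
  1/5·s² − (7/12 + 1/5)·s + 7/12 = 0
which factors as (s − 1)·(1/5·s − 7/12) = 0, giving roots s = 1 and s = (7/12)/(1/5) = 35/12. Since 35/12 ≥ 1, the smallest root in [0, 1] is s = 1.)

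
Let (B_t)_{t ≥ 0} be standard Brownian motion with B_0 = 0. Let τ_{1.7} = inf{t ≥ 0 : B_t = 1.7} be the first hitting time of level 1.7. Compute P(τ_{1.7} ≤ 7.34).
P(τ_{1.7} ≤ 7.34) = 2(1 − Φ(1.7/√7.34)) = 2(1 − Φ(0.6275)) ≈ 0.5303

By the reflection principle for standard BM, P(τ_b ≤ t) = 2 · P(B_t ≥ b). Since B_t ~ N(0, t), P(B_t ≥ 1.7) = 1 − Φ(1.7/√t) = 1 − Φ(1.7/√7.34) = 1 − Φ(0.6275) ≈ 0.26517. Doubling: P(τ_{1.7} ≤ 7.34) ≈ 2 · 0.26517 = 0.53034 ≈ 0.5303.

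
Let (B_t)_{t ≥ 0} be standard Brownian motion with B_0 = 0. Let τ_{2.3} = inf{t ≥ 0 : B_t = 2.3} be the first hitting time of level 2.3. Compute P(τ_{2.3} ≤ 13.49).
P(τ_{2.3} ≤ 13.49) = 2(1 − Φ(2.3/√13.49)) = 2(1 − Φ(0.6262)) ≈ 0.5312

By the reflection principle for standard BM, P(τ_b ≤ t) = 2 · P(B_t ≥ b). Since B_t ~ N(0, t), P(B_t ≥ 2.3) = 1 − Φ(2.3/√t) = 1 − Φ(2.3/√13.49) = 1 − Φ(0.6262) ≈ 0.26559. Doubling: P(τ_{2.3} ≤ 13.49) ≈ 2 · 0.26559 = 0.53118 ≈ 0.5312.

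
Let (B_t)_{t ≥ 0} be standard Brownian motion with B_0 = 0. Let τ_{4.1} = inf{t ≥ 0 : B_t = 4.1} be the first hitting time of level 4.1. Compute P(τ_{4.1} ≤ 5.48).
P(τ_{4.1} ≤ 5.48) = 2(1 − Φ(4.1/√5.48)) = 2(1 − Φ(1.7514)) ≈ 0.0799

By the reflection principle for standard BM, P(τ_b ≤ t) = 2 · P(B_t ≥ b). Since B_t ~ N(0, t), P(B_t ≥ 4.1) = 1 − Φ(4.1/√t) = 1 − Φ(4.1/√5.48) = 1 − Φ(1.7514) ≈ 0.03994. Doubling: P(τ_{4.1} ≤ 5.48) ≈ 2 · 0.03994 = 0.07988 ≈ 0.0799.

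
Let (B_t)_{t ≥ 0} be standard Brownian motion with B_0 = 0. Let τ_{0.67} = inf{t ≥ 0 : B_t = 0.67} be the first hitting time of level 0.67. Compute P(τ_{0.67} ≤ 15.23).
P(τ_{0.67} ≤ 15.23) = 2(1 − Φ(0.67/√15.23)) = 2(1 − Φ(0.1717)) ≈ 0.8637

By the reflection principle for standard BM, P(τ_b ≤ t) = 2 · P(B_t ≥ b). Since B_t ~ N(0, t), P(B_t ≥ 0.67) = 1 − Φ(0.67/√t) = 1 − Φ(0.67/√15.23) = 1 − Φ(0.1717) ≈ 0.43184. Doubling: P(τ_{0.67} ≤ 15.23) ≈ 2 · 0.43184 = 0.86368 ≈ 0.8637.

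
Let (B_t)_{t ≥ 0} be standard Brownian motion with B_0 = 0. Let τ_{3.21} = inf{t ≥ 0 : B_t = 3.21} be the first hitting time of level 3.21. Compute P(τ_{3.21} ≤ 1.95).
P(τ_{3.21} ≤ 1.95) = 2(1 − Φ(3.21/√1.95)) = 2(1 − Φ(2.2987)) ≈ 0.0215

By the reflection principle for standard BM, P(τ_b ≤ t) = 2 · P(B_t ≥ b). Since B_t ~ N(0, t), P(B_t ≥ 3.21) = 1 − Φ(3.21/√t) = 1 − Φ(3.21/√1.95) = 1 − Φ(2.2987) ≈ 0.01076. Doubling: P(τ_{3.21} ≤ 1.95) ≈ 2 · 0.01076 = 0.02152 ≈ 0.0215.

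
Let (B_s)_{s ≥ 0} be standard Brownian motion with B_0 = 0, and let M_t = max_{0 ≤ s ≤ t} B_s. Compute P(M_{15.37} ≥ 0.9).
P(M_{15.37} ≥ 0.9) = 2·P(B_{15.37} ≥ 0.9) = 2(1 − Φ(0.9/√15.37)) ≈ 0.8184

By the reflection principle for Brownian motion, P(M_t ≥ a) = 2 · P(B_t ≥ a) for a ≥ 0. Since B_t ~ N(0, t), P(B_t ≥ 0.9) = 1 − Φ(0.9/√t) = 1 − Φ(0.9/√15.37) = 1 − Φ(0.2296). So
  P(M_{15.37} ≥ 0.9) = 2(1 − Φ(0.2296)) ≈ 0.8184.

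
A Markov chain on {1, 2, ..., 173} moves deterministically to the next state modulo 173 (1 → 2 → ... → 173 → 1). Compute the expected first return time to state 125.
E[T_125 | X_0 = 125] = 173

The chain cycles deterministically, so starting at state 125 it returns in exactly 173 steps. Equivalently, the stationary distribution is uniform π_j = 1/173 for every state j, so by Kac's formula E[T_125] = 1/π_125 = 173.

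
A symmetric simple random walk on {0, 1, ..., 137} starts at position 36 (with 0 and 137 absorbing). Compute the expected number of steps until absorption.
E[τ | X_0 = 36] = 3636

Let v_k = E[τ | X_0 = k]. Boundary: v_0 = v_137 = 0. Recurrence: v_k = 1 + (v_{k-1} + v_{k+1})/2 for 1 ≤ k ≤ 136. The particular solution to v_k − (v_{k-1} + v_{k+1})/2 = 1 is v_k = −k^2. Adding homogeneous solution A + B k and matching boundaries gives v_k = k (137 − k). Substituting k = 36: v_36 = 36 · 101 = 3636.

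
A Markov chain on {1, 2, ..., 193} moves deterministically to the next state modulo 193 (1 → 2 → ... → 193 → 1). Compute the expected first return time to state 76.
E[T_76 | X_0 = 76] = 193

The chain cycles deterministically, so starting at state 76 it returns in exactly 193 steps. Equivalently, the stationary distribution is uniform π_j = 1/193 for every state j, so by Kac's formula E[T_76] = 1/π_76 = 193.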